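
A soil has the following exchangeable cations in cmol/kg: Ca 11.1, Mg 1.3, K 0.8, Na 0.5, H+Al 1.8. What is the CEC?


Step 1: CEC = Ca + Mg + K + Na + (H+Al)
Step 2: CEC = 11.1 + 1.3 + 0.8 + 0.5 + 1.8
Step 3: CEC = 15.5 cmol/kg

15.5


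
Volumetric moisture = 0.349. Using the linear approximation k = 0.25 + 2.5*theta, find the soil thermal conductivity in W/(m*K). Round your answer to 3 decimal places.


Step 1: k = 0.25 + 2.5 * theta
Step 2: k = 0.25 + 2.5 * 0.349
Step 3: k = 0.25 + 0.873
Step 4: k = 1.123 W/(m*K)

1.123


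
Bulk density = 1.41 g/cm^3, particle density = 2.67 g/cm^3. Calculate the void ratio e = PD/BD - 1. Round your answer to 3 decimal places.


Step 1: e = PD / BD - 1
Step 2: e = 2.67 / 1.41 - 1
Step 3: e = 1.89362 - 1
Step 4: e = 0.894

0.894


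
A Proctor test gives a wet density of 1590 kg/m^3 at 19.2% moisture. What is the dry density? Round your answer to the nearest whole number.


Step 1: Dry density = wet density / (1 + w/100)
Step 2: Dry density = 1590 / (1 + 19.2/100)
Step 3: Dry density = 1590 / 1.192
Step 4: Dry density = 1334 kg/m^3

1334


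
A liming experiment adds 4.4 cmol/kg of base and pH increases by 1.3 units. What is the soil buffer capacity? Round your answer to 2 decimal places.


Step 1: BC = change in base / change in pH
Step 2: BC = 4.4 / 1.3
Step 3: BC = 3.38 cmol/(kg*pH unit)

3.38


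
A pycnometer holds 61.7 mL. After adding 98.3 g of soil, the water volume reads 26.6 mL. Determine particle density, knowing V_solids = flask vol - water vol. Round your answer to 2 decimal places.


Step 1: Volume of solids = flask volume - water volume with soil
Step 2: V_solids = 61.7 - 26.6 = 35.1 mL
Step 3: Particle density = mass / V_solids = 98.3 / 35.1 = 2.8 g/cm^3

2.8


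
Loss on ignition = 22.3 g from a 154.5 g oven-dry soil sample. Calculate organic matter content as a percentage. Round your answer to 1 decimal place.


Step 1: OM% = 100 * LOI / sample mass
Step 2: OM = 100 * 22.3 / 154.5
Step 3: OM = 14.4%

14.4


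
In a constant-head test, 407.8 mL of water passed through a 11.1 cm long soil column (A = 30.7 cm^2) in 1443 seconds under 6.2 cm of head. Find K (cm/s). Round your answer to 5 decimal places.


Step 1: K = Q * L / (A * t * h)
Step 2: Numerator = 407.8 * 11.1 = 4526.58
Step 3: Denominator = 30.7 * 1443 * 6.2 = 274660.62
Step 4: K = 4526.58 / 274660.62 = 0.01648 cm/s

0.01648


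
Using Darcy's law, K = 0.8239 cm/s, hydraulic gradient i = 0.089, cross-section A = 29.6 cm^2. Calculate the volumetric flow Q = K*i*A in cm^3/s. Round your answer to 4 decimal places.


Step 1: Apply Darcy's law: Q = K * i * A
Step 2: Q = 0.8239 * 0.089 * 29.6
Step 3: Q = 2.1705 cm^3/s

2.1705


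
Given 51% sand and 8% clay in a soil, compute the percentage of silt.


Step 1: sand + silt + clay = 100%
Step 2: silt = 100 - sand - clay
Step 3: silt = 100 - 51 - 8
Step 4: silt = 41%

41


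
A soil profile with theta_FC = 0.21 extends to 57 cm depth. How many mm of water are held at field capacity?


Step 1: Water (mm) = theta_FC * depth (cm) * 10
Step 2: Water = 0.21 * 57 * 10
Step 3: Water = 119.7 mm

119.7


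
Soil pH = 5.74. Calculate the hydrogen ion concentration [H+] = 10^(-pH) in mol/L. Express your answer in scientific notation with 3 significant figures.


Step 1: [H+] = 10^(-pH)
Step 2: [H+] = 10^(-5.74)
Step 3: [H+] = 1.82e-06 mol/L

1.82e-06


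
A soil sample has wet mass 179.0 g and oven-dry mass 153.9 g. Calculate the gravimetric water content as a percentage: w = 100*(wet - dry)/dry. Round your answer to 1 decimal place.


Step 1: Water mass = wet - dry = 179.0 - 153.9 = 25.1 g
Step 2: w = 100 * water mass / dry mass
Step 3: w = 100 * 25.1 / 153.9 = 16.3%

16.3


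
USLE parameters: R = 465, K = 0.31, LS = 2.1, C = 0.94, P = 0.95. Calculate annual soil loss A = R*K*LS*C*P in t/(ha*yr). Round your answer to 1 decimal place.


Step 1: A = R * K * LS * C * P
Step 2: R * K = 465 * 0.31 = 144.15
Step 3: (R*K) * LS = 144.15 * 2.1 = 302.715
Step 4: * C * P = 302.715 * 0.94 * 0.95 = 270.3
Step 5: A = 270.3 t/(ha*yr)

270.3


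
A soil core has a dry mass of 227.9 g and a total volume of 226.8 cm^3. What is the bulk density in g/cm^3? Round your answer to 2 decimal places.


Step 1: Identify the formula: BD = dry mass / volume
Step 2: Substitute values: BD = 227.9 / 226.8
Step 3: BD = 1.0 g/cm^3

1.0


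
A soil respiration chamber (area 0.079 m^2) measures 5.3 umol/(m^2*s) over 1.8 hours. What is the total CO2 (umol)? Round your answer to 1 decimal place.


Step 1: Convert time to seconds: 1.8 hr * 3600 = 6480.0 s
Step 2: Total = flux * area * time_s
Step 3: Total = 5.3 * 0.079 * 6480.0
Step 4: Total = 2713.2 umol

2713.2


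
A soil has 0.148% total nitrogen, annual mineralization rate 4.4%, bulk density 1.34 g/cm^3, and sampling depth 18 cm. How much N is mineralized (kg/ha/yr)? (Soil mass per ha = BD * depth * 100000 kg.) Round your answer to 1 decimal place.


Step 1: Soil mass per ha = BD * depth * 100000 = 1.34 * 18 * 100000 = 2412000 kg
Step 2: Total N pool = soil mass * N%/100 = 2412000 * 0.148/100 = 3569.76 kg/ha
Step 3: N mineralized = N pool * rate%/100 = 3569.76 * 4.4/100 = 157.1 kg/ha/yr

157.1


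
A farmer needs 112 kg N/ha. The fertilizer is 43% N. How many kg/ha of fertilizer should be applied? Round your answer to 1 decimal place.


Step 1: Fertilizer rate = target N / (N content / 100)
Step 2: Rate = 112 / (43 / 100)
Step 3: Rate = 112 / 0.43
Step 4: Rate = 260.5 kg/ha

260.5


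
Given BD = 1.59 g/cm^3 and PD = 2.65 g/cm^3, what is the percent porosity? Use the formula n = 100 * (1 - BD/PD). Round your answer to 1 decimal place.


Step 1: Formula: n = 100 * (1 - BD / PD)
Step 2: n = 100 * (1 - 1.59 / 2.65)
Step 3: n = 100 * (1 - 0.6)
Step 4: n = 40.0%

40.0


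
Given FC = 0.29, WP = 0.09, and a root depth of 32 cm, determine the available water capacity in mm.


Step 1: Available water = (FC - WP) * depth * 10
Step 2: AW = (0.29 - 0.09) * 32 * 10
Step 3: AW = 0.2 * 32 * 10
Step 4: AW = 64.0 mm

64.0


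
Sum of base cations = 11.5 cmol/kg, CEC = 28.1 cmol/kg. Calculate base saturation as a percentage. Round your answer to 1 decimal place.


Step 1: BS = 100 * (sum of bases) / CEC
Step 2: BS = 100 * 11.5 / 28.1
Step 3: BS = 40.9%

40.9


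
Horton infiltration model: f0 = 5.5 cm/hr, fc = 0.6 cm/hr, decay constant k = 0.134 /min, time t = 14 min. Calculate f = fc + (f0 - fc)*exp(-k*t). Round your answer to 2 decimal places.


Step 1: f = fc + (f0 - fc) * exp(-k * t)
Step 2: exp(-0.134 * 14) = 0.153202
Step 3: f = 0.6 + (5.5 - 0.6) * 0.153202
Step 4: f = 0.6 + 4.9 * 0.153202
Step 5: f = 1.35 cm/hr

1.35


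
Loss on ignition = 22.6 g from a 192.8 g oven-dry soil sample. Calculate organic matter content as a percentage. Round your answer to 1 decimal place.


Step 1: OM% = 100 * LOI / sample mass
Step 2: OM = 100 * 22.6 / 192.8
Step 3: OM = 11.7%

11.7


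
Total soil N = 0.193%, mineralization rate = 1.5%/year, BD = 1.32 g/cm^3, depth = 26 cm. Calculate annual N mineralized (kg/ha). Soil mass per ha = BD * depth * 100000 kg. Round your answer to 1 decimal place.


Step 1: Soil mass per ha = BD * depth * 100000 = 1.32 * 26 * 100000 = 3432000 kg
Step 2: Total N pool = soil mass * N%/100 = 3432000 * 0.193/100 = 6623.76 kg/ha
Step 3: N mineralized = N pool * rate%/100 = 6623.76 * 1.5/100 = 99.4 kg/ha/yr

99.4


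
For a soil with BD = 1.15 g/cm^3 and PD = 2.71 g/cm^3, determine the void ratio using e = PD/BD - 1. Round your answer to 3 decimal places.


Step 1: e = PD / BD - 1
Step 2: e = 2.71 / 1.15 - 1
Step 3: e = 2.35652 - 1
Step 4: e = 1.357

1.357


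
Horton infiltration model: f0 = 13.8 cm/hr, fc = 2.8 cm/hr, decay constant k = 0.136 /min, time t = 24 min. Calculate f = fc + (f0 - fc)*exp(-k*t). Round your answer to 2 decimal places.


Step 1: f = fc + (f0 - fc) * exp(-k * t)
Step 2: exp(-0.136 * 24) = 0.038235
Step 3: f = 2.8 + (13.8 - 2.8) * 0.038235
Step 4: f = 2.8 + 11.0 * 0.038235
Step 5: f = 3.22 cm/hr

3.22


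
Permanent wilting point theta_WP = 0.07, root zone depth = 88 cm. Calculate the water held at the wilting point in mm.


Step 1: Water (mm) = theta_WP * depth * 10
Step 2: Water = 0.07 * 88 * 10
Step 3: Water = 61.6 mm

61.6


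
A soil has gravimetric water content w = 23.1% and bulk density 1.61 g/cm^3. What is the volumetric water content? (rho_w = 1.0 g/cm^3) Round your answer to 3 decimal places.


Step 1: theta = (w / 100) * BD / rho_w
Step 2: theta = (23.1 / 100) * 1.61 / 1.0
Step 3: theta = 0.231 * 1.61
Step 4: theta = 0.372

0.372


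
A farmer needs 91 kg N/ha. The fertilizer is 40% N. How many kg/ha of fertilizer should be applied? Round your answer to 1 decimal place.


Step 1: Fertilizer rate = target N / (N content / 100)
Step 2: Rate = 91 / (40 / 100)
Step 3: Rate = 91 / 0.4
Step 4: Rate = 227.5 kg/ha

227.5


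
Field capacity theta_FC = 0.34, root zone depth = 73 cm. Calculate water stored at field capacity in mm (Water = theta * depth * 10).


Step 1: Water (mm) = theta_FC * depth (cm) * 10
Step 2: Water = 0.34 * 73 * 10
Step 3: Water = 248.2 mm

248.2


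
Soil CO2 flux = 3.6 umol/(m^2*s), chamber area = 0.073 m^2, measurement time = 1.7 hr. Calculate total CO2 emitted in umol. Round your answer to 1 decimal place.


Step 1: Convert time to seconds: 1.7 hr * 3600 = 6120.0 s
Step 2: Total = flux * area * time_s
Step 3: Total = 3.6 * 0.073 * 6120.0
Step 4: Total = 1608.3 umol

1608.3


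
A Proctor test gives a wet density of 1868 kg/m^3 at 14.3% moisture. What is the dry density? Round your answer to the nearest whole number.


Step 1: Dry density = wet density / (1 + w/100)
Step 2: Dry density = 1868 / (1 + 14.3/100)
Step 3: Dry density = 1868 / 1.143
Step 4: Dry density = 1634 kg/m^3

1634


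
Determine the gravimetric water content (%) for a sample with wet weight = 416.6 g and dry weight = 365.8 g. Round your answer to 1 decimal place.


Step 1: Water mass = wet - dry = 416.6 - 365.8 = 50.8 g
Step 2: w = 100 * water mass / dry mass
Step 3: w = 100 * 50.8 / 365.8 = 13.9%

13.9


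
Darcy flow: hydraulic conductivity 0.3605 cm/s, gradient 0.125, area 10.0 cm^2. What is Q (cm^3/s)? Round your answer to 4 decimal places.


Step 1: Apply Darcy's law: Q = K * i * A
Step 2: Q = 0.3605 * 0.125 * 10.0
Step 3: Q = 0.4506 cm^3/s

0.4506


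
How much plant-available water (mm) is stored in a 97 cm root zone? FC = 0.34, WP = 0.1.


Step 1: Available water = (FC - WP) * depth * 10
Step 2: AW = (0.34 - 0.1) * 97 * 10
Step 3: AW = 0.24 * 97 * 10
Step 4: AW = 232.8 mm

232.8


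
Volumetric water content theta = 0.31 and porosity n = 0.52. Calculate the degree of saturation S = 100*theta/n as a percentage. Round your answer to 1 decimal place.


Step 1: S = 100 * theta_v / n
Step 2: S = 100 * 0.31 / 0.52
Step 3: S = 59.6%

59.6


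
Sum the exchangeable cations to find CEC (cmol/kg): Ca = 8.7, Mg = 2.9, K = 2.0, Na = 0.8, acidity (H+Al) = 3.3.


Step 1: CEC = Ca + Mg + K + Na + (H+Al)
Step 2: CEC = 8.7 + 2.9 + 2.0 + 0.8 + 3.3
Step 3: CEC = 17.7 cmol/kg

17.7


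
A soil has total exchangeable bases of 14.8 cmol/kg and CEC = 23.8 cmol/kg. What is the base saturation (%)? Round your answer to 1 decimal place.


Step 1: BS = 100 * (sum of bases) / CEC
Step 2: BS = 100 * 14.8 / 23.8
Step 3: BS = 62.2%

62.2


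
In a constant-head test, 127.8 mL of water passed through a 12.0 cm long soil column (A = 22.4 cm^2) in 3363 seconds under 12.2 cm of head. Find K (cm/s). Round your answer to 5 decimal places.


Step 1: K = Q * L / (A * t * h)
Step 2: Numerator = 127.8 * 12.0 = 1533.6
Step 3: Denominator = 22.4 * 3363 * 12.2 = 919040.64
Step 4: K = 1533.6 / 919040.64 = 0.00167 cm/s

0.00167


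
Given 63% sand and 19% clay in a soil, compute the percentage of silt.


Step 1: sand + silt + clay = 100%
Step 2: silt = 100 - sand - clay
Step 3: silt = 100 - 63 - 19
Step 4: silt = 18%

18


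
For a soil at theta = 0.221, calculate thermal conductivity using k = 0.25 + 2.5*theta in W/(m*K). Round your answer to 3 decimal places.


Step 1: k = 0.25 + 2.5 * theta
Step 2: k = 0.25 + 2.5 * 0.221
Step 3: k = 0.25 + 0.553
Step 4: k = 0.803 W/(m*K)

0.803


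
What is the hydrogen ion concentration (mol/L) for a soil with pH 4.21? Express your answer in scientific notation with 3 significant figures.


Step 1: [H+] = 10^(-pH)
Step 2: [H+] = 10^(-4.21)
Step 3: [H+] = 6.17e-05 mol/L

6.17e-05


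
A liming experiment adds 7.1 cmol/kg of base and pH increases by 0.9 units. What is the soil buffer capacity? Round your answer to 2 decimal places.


Step 1: BC = change in base / change in pH
Step 2: BC = 7.1 / 0.9
Step 3: BC = 7.89 cmol/(kg*pH unit)

7.89


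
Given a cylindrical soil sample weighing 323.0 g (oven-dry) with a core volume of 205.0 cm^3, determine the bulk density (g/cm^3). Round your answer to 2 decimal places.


Step 1: Identify the formula: BD = dry mass / volume
Step 2: Substitute values: BD = 323.0 / 205.0
Step 3: BD = 1.58 g/cm^3

1.58


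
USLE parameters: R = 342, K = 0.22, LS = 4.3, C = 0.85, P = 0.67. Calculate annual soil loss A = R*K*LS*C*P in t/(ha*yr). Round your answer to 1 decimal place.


Step 1: A = R * K * LS * C * P
Step 2: R * K = 342 * 0.22 = 75.24
Step 3: (R*K) * LS = 75.24 * 4.3 = 323.532
Step 4: * C * P = 323.532 * 0.85 * 0.67 = 184.3
Step 5: A = 184.3 t/(ha*yr)

184.3


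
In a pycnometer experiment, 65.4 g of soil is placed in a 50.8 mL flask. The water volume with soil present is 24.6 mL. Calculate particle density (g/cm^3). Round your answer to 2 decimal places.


Step 1: Volume of solids = flask volume - water volume with soil
Step 2: V_solids = 50.8 - 24.6 = 26.2 mL
Step 3: Particle density = mass / V_solids = 65.4 / 26.2 = 2.5 g/cm^3

2.5


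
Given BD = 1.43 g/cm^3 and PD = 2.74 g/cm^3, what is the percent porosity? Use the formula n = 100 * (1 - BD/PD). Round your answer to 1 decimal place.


Step 1: Formula: n = 100 * (1 - BD / PD)
Step 2: n = 100 * (1 - 1.43 / 2.74)
Step 3: n = 100 * (1 - 0.5219)
Step 4: n = 47.8%

47.8


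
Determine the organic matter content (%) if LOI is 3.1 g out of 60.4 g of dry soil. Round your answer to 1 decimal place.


Step 1: OM% = 100 * LOI / sample mass
Step 2: OM = 100 * 3.1 / 60.4
Step 3: OM = 5.1%

5.1


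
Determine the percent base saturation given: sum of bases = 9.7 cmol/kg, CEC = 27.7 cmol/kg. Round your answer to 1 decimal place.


Step 1: BS = 100 * (sum of bases) / CEC
Step 2: BS = 100 * 9.7 / 27.7
Step 3: BS = 35.0%

35.0


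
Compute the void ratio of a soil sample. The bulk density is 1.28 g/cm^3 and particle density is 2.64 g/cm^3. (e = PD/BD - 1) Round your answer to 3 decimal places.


Step 1: e = PD / BD - 1
Step 2: e = 2.64 / 1.28 - 1
Step 3: e = 2.0625 - 1
Step 4: e = 1.063

1.063


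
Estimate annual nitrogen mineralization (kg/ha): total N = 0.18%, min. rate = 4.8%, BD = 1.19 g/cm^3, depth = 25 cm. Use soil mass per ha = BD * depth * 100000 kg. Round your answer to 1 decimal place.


Step 1: Soil mass per ha = BD * depth * 100000 = 1.19 * 25 * 100000 = 2975000 kg
Step 2: Total N pool = soil mass * N%/100 = 2975000 * 0.18/100 = 5355.0 kg/ha
Step 3: N mineralized = N pool * rate%/100 = 5355.0 * 4.8/100 = 257.0 kg/ha/yr

257.0


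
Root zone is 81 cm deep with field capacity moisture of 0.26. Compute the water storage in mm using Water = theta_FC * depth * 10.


Step 1: Water (mm) = theta_FC * depth (cm) * 10
Step 2: Water = 0.26 * 81 * 10
Step 3: Water = 210.6 mm

210.6


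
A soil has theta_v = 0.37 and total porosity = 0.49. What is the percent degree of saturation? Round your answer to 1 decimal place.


Step 1: S = 100 * theta_v / n
Step 2: S = 100 * 0.37 / 0.49
Step 3: S = 75.5%

75.5


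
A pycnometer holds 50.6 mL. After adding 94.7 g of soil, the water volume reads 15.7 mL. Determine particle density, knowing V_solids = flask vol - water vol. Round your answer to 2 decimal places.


Step 1: Volume of solids = flask volume - water volume with soil
Step 2: V_solids = 50.6 - 15.7 = 34.9 mL
Step 3: Particle density = mass / V_solids = 94.7 / 34.9 = 2.71 g/cm^3

2.71


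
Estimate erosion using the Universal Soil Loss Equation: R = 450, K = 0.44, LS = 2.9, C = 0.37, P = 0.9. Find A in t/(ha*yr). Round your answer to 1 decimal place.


Step 1: A = R * K * LS * C * P
Step 2: R * K = 450 * 0.44 = 198.0
Step 3: (R*K) * LS = 198.0 * 2.9 = 574.2
Step 4: * C * P = 574.2 * 0.37 * 0.9 = 191.2
Step 5: A = 191.2 t/(ha*yr)

191.2


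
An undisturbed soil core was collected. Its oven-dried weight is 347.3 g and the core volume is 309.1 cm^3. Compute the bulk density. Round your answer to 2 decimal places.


Step 1: Identify the formula: BD = dry mass / volume
Step 2: Substitute values: BD = 347.3 / 309.1
Step 3: BD = 1.12 g/cm^3

1.12


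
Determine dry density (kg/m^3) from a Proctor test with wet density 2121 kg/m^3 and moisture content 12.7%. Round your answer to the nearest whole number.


Step 1: Dry density = wet density / (1 + w/100)
Step 2: Dry density = 2121 / (1 + 12.7/100)
Step 3: Dry density = 2121 / 1.127
Step 4: Dry density = 1882 kg/m^3

1882


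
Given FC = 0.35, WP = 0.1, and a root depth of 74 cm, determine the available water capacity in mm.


Step 1: Available water = (FC - WP) * depth * 10
Step 2: AW = (0.35 - 0.1) * 74 * 10
Step 3: AW = 0.25 * 74 * 10
Step 4: AW = 185.0 mm

185.0


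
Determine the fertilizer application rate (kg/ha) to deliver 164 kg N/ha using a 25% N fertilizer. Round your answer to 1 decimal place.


Step 1: Fertilizer rate = target N / (N content / 100)
Step 2: Rate = 164 / (25 / 100)
Step 3: Rate = 164 / 0.25
Step 4: Rate = 656.0 kg/ha

656.0


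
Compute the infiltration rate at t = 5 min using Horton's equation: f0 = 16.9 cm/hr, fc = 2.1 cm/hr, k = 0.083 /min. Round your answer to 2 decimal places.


Step 1: f = fc + (f0 - fc) * exp(-k * t)
Step 2: exp(-0.083 * 5) = 0.66034
Step 3: f = 2.1 + (16.9 - 2.1) * 0.66034
Step 4: f = 2.1 + 14.8 * 0.66034
Step 5: f = 11.87 cm/hr

11.87


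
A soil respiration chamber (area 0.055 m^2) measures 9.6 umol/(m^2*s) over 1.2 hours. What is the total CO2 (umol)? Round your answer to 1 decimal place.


Step 1: Convert time to seconds: 1.2 hr * 3600 = 4320.0 s
Step 2: Total = flux * area * time_s
Step 3: Total = 9.6 * 0.055 * 4320.0
Step 4: Total = 2281.0 umol

2281.0


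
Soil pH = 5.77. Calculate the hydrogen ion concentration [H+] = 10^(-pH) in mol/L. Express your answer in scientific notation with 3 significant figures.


Step 1: [H+] = 10^(-pH)
Step 2: [H+] = 10^(-5.77)
Step 3: [H+] = 1.70e-06 mol/L

1.70e-06


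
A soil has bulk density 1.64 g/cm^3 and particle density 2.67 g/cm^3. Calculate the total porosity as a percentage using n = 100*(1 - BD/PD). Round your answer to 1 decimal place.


Step 1: Formula: n = 100 * (1 - BD / PD)
Step 2: n = 100 * (1 - 1.64 / 2.67)
Step 3: n = 100 * (1 - 0.61423)
Step 4: n = 38.6%

38.6


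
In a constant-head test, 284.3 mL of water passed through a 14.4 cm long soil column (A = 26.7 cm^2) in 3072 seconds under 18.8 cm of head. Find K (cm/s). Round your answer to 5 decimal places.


Step 1: K = Q * L / (A * t * h)
Step 2: Numerator = 284.3 * 14.4 = 4093.92
Step 3: Denominator = 26.7 * 3072 * 18.8 = 1542021.12
Step 4: K = 4093.92 / 1542021.12 = 0.00265 cm/s

0.00265


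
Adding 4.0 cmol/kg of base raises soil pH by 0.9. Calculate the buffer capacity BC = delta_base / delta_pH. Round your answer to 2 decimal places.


Step 1: BC = change in base / change in pH
Step 2: BC = 4.0 / 0.9
Step 3: BC = 4.44 cmol/(kg*pH unit)

4.44


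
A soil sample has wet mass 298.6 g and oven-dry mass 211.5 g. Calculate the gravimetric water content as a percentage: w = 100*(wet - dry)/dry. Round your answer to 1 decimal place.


Step 1: Water mass = wet - dry = 298.6 - 211.5 = 87.1 g
Step 2: w = 100 * water mass / dry mass
Step 3: w = 100 * 87.1 / 211.5 = 41.2%

41.2


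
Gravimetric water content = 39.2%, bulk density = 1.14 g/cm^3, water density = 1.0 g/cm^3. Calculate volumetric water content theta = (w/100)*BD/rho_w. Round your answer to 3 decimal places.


Step 1: theta = (w / 100) * BD / rho_w
Step 2: theta = (39.2 / 100) * 1.14 / 1.0
Step 3: theta = 0.392 * 1.14
Step 4: theta = 0.447

0.447


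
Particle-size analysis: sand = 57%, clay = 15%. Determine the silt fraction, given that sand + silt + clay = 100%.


Step 1: sand + silt + clay = 100%
Step 2: silt = 100 - sand - clay
Step 3: silt = 100 - 57 - 15
Step 4: silt = 28%

28


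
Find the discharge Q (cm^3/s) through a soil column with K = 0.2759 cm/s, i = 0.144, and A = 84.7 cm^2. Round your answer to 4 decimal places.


Step 1: Apply Darcy's law: Q = K * i * A
Step 2: Q = 0.2759 * 0.144 * 84.7
Step 3: Q = 3.3651 cm^3/s

3.3651


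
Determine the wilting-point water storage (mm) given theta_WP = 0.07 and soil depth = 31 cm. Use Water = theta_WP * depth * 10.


Step 1: Water (mm) = theta_WP * depth * 10
Step 2: Water = 0.07 * 31 * 10
Step 3: Water = 21.7 mm

21.7


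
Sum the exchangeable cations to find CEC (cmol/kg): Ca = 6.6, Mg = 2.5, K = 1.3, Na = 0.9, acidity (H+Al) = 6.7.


Step 1: CEC = Ca + Mg + K + Na + (H+Al)
Step 2: CEC = 6.6 + 2.5 + 1.3 + 0.9 + 6.7
Step 3: CEC = 18.0 cmol/kg

18.0


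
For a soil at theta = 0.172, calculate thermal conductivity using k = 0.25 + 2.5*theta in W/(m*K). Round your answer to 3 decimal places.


Step 1: k = 0.25 + 2.5 * theta
Step 2: k = 0.25 + 2.5 * 0.172
Step 3: k = 0.25 + 0.43
Step 4: k = 0.68 W/(m*K)

0.68


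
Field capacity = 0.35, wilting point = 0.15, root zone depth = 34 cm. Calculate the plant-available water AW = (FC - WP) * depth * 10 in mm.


Step 1: Available water = (FC - WP) * depth * 10
Step 2: AW = (0.35 - 0.15) * 34 * 10
Step 3: AW = 0.2 * 34 * 10
Step 4: AW = 68.0 mm

68.0


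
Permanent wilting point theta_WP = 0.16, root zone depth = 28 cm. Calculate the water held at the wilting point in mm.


Step 1: Water (mm) = theta_WP * depth * 10
Step 2: Water = 0.16 * 28 * 10
Step 3: Water = 44.8 mm

44.8


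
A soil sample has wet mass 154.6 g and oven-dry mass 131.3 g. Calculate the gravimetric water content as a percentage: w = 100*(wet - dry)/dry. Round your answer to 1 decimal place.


Step 1: Water mass = wet - dry = 154.6 - 131.3 = 23.3 g
Step 2: w = 100 * water mass / dry mass
Step 3: w = 100 * 23.3 / 131.3 = 17.7%

17.7


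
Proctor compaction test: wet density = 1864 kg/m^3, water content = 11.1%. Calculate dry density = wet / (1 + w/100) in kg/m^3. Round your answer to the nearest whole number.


Step 1: Dry density = wet density / (1 + w/100)
Step 2: Dry density = 1864 / (1 + 11.1/100)
Step 3: Dry density = 1864 / 1.111
Step 4: Dry density = 1678 kg/m^3

1678


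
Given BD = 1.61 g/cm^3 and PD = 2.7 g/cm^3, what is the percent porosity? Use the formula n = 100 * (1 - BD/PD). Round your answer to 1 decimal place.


Step 1: Formula: n = 100 * (1 - BD / PD)
Step 2: n = 100 * (1 - 1.61 / 2.7)
Step 3: n = 100 * (1 - 0.5963)
Step 4: n = 40.4%

40.4


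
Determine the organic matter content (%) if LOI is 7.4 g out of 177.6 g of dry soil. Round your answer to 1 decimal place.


Step 1: OM% = 100 * LOI / sample mass
Step 2: OM = 100 * 7.4 / 177.6
Step 3: OM = 4.2%

4.2


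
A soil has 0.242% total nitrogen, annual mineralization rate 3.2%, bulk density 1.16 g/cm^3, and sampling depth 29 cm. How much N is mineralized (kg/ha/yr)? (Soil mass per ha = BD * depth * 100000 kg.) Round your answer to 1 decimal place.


Step 1: Soil mass per ha = BD * depth * 100000 = 1.16 * 29 * 100000 = 3364000 kg
Step 2: Total N pool = soil mass * N%/100 = 3364000 * 0.242/100 = 8140.88 kg/ha
Step 3: N mineralized = N pool * rate%/100 = 8140.88 * 3.2/100 = 260.5 kg/ha/yr

260.5


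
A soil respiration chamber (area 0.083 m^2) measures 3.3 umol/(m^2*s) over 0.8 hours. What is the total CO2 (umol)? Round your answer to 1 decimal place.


Step 1: Convert time to seconds: 0.8 hr * 3600 = 2880.0 s
Step 2: Total = flux * area * time_s
Step 3: Total = 3.3 * 0.083 * 2880.0
Step 4: Total = 788.8 umol

788.8


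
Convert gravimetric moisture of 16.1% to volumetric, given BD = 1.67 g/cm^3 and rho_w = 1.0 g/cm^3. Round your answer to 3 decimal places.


Step 1: theta = (w / 100) * BD / rho_w
Step 2: theta = (16.1 / 100) * 1.67 / 1.0
Step 3: theta = 0.161 * 1.67
Step 4: theta = 0.269

0.269


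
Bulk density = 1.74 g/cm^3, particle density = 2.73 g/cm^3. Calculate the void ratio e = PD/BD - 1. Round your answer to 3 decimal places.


Step 1: e = PD / BD - 1
Step 2: e = 2.73 / 1.74 - 1
Step 3: e = 1.56897 - 1
Step 4: e = 0.569

0.569


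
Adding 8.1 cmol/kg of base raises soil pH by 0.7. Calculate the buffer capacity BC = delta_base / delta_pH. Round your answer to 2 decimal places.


Step 1: BC = change in base / change in pH
Step 2: BC = 8.1 / 0.7
Step 3: BC = 11.57 cmol/(kg*pH unit)

11.57


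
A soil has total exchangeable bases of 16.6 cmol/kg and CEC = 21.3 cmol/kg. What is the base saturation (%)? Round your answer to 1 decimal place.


Step 1: BS = 100 * (sum of bases) / CEC
Step 2: BS = 100 * 16.6 / 21.3
Step 3: BS = 77.9%

77.9


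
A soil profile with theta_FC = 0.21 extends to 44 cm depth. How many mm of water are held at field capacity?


Step 1: Water (mm) = theta_FC * depth (cm) * 10
Step 2: Water = 0.21 * 44 * 10
Step 3: Water = 92.4 mm

92.4


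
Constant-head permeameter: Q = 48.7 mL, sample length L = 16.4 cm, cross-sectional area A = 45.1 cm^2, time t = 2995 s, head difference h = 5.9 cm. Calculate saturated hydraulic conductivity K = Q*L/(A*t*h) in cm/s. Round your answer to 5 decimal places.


Step 1: K = Q * L / (A * t * h)
Step 2: Numerator = 48.7 * 16.4 = 798.68
Step 3: Denominator = 45.1 * 2995 * 5.9 = 796939.55
Step 4: K = 798.68 / 796939.55 = 0.001 cm/s

0.001


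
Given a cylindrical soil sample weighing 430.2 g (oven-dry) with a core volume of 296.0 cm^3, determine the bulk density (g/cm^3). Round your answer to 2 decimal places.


Step 1: Identify the formula: BD = dry mass / volume
Step 2: Substitute values: BD = 430.2 / 296.0
Step 3: BD = 1.45 g/cm^3

1.45


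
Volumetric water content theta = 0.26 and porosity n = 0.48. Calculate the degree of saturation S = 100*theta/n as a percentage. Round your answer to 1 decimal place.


Step 1: S = 100 * theta_v / n
Step 2: S = 100 * 0.26 / 0.48
Step 3: S = 54.2%

54.2


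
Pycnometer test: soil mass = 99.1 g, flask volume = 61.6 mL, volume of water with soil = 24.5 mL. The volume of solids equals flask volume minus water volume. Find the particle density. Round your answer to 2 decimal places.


Step 1: Volume of solids = flask volume - water volume with soil
Step 2: V_solids = 61.6 - 24.5 = 37.1 mL
Step 3: Particle density = mass / V_solids = 99.1 / 37.1 = 2.67 g/cm^3

2.67


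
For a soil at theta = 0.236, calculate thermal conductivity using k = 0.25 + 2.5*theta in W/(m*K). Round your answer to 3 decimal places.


Step 1: k = 0.25 + 2.5 * theta
Step 2: k = 0.25 + 2.5 * 0.236
Step 3: k = 0.25 + 0.59
Step 4: k = 0.84 W/(m*K)

0.84


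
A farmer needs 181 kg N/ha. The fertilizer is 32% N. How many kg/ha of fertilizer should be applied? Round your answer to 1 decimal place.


Step 1: Fertilizer rate = target N / (N content / 100)
Step 2: Rate = 181 / (32 / 100)
Step 3: Rate = 181 / 0.32
Step 4: Rate = 565.6 kg/ha

565.6


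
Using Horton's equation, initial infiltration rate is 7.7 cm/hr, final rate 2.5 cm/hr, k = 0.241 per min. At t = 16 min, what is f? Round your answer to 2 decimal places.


Step 1: f = fc + (f0 - fc) * exp(-k * t)
Step 2: exp(-0.241 * 16) = 0.021152
Step 3: f = 2.5 + (7.7 - 2.5) * 0.021152
Step 4: f = 2.5 + 5.2 * 0.021152
Step 5: f = 2.61 cm/hr

2.61


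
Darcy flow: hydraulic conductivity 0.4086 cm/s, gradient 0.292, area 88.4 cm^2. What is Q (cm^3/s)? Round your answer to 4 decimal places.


Step 1: Apply Darcy's law: Q = K * i * A
Step 2: Q = 0.4086 * 0.292 * 88.4
Step 3: Q = 10.5471 cm^3/s

10.5471


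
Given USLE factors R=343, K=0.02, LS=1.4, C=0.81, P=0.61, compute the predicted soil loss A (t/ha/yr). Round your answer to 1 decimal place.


Step 1: A = R * K * LS * C * P
Step 2: R * K = 343 * 0.02 = 6.86
Step 3: (R*K) * LS = 6.86 * 1.4 = 9.604
Step 4: * C * P = 9.604 * 0.81 * 0.61 = 4.7
Step 5: A = 4.7 t/(ha*yr)

4.7


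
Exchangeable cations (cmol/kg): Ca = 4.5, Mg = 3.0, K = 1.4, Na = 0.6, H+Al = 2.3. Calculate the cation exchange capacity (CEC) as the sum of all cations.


Step 1: CEC = Ca + Mg + K + Na + (H+Al)
Step 2: CEC = 4.5 + 3.0 + 1.4 + 0.6 + 2.3
Step 3: CEC = 11.8 cmol/kg

11.8


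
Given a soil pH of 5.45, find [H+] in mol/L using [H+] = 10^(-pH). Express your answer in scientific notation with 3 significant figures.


Step 1: [H+] = 10^(-pH)
Step 2: [H+] = 10^(-5.45)
Step 3: [H+] = 3.55e-06 mol/L

3.55e-06


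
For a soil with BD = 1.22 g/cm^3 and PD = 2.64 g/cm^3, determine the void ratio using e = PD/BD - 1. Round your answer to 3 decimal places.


Step 1: e = PD / BD - 1
Step 2: e = 2.64 / 1.22 - 1
Step 3: e = 2.16393 - 1
Step 4: e = 1.164

1.164


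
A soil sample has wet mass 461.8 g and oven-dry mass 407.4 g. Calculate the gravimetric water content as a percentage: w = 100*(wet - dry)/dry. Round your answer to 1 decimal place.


Step 1: Water mass = wet - dry = 461.8 - 407.4 = 54.4 g
Step 2: w = 100 * water mass / dry mass
Step 3: w = 100 * 54.4 / 407.4 = 13.4%

13.4


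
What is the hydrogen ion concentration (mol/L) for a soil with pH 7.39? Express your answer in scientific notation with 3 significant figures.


Step 1: [H+] = 10^(-pH)
Step 2: [H+] = 10^(-7.39)
Step 3: [H+] = 4.07e-08 mol/L

4.07e-08


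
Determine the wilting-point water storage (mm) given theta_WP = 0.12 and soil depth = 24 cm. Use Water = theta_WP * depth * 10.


Step 1: Water (mm) = theta_WP * depth * 10
Step 2: Water = 0.12 * 24 * 10
Step 3: Water = 28.8 mm

28.8


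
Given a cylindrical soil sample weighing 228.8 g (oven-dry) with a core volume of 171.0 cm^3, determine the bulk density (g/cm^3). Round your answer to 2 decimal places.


Step 1: Identify the formula: BD = dry mass / volume
Step 2: Substitute values: BD = 228.8 / 171.0
Step 3: BD = 1.34 g/cm^3

1.34


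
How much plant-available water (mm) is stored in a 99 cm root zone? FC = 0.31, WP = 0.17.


Step 1: Available water = (FC - WP) * depth * 10
Step 2: AW = (0.31 - 0.17) * 99 * 10
Step 3: AW = 0.14 * 99 * 10
Step 4: AW = 138.6 mm

138.6


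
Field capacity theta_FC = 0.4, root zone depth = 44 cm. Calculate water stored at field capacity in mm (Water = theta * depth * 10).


Step 1: Water (mm) = theta_FC * depth (cm) * 10
Step 2: Water = 0.4 * 44 * 10
Step 3: Water = 176.0 mm

176.0


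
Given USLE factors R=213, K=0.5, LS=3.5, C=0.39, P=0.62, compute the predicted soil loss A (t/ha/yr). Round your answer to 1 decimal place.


Step 1: A = R * K * LS * C * P
Step 2: R * K = 213 * 0.5 = 106.5
Step 3: (R*K) * LS = 106.5 * 3.5 = 372.75
Step 4: * C * P = 372.75 * 0.39 * 0.62 = 90.1
Step 5: A = 90.1 t/(ha*yr)

90.1


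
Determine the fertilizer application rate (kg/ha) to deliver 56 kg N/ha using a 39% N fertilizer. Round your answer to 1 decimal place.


Step 1: Fertilizer rate = target N / (N content / 100)
Step 2: Rate = 56 / (39 / 100)
Step 3: Rate = 56 / 0.39
Step 4: Rate = 143.6 kg/ha

143.6


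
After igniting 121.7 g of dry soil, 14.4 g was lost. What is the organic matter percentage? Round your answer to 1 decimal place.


Step 1: OM% = 100 * LOI / sample mass
Step 2: OM = 100 * 14.4 / 121.7
Step 3: OM = 11.8%

11.8


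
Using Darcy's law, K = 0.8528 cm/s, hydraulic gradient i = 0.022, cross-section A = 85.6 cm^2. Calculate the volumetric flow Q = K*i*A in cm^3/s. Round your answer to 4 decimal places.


Step 1: Apply Darcy's law: Q = K * i * A
Step 2: Q = 0.8528 * 0.022 * 85.6
Step 3: Q = 1.606 cm^3/s

1.606


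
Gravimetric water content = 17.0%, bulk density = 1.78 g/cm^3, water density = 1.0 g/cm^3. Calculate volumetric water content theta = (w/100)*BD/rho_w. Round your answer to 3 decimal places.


Step 1: theta = (w / 100) * BD / rho_w
Step 2: theta = (17.0 / 100) * 1.78 / 1.0
Step 3: theta = 0.17 * 1.78
Step 4: theta = 0.303

0.303


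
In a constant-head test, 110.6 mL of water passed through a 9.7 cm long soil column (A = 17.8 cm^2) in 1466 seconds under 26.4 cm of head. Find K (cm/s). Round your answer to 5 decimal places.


Step 1: K = Q * L / (A * t * h)
Step 2: Numerator = 110.6 * 9.7 = 1072.82
Step 3: Denominator = 17.8 * 1466 * 26.4 = 688902.72
Step 4: K = 1072.82 / 688902.72 = 0.00156 cm/s

0.00156


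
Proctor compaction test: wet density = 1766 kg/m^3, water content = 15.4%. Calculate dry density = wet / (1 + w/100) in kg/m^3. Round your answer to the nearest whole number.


Step 1: Dry density = wet density / (1 + w/100)
Step 2: Dry density = 1766 / (1 + 15.4/100)
Step 3: Dry density = 1766 / 1.154
Step 4: Dry density = 1530 kg/m^3

1530


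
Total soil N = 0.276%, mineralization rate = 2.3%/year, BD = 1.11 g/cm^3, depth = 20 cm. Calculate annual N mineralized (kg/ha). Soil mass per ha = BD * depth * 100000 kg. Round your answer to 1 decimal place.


Step 1: Soil mass per ha = BD * depth * 100000 = 1.11 * 20 * 100000 = 2220000 kg
Step 2: Total N pool = soil mass * N%/100 = 2220000 * 0.276/100 = 6127.2 kg/ha
Step 3: N mineralized = N pool * rate%/100 = 6127.2 * 2.3/100 = 140.9 kg/ha/yr

140.9


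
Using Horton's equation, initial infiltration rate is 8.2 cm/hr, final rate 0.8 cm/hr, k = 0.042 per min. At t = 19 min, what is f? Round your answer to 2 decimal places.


Step 1: f = fc + (f0 - fc) * exp(-k * t)
Step 2: exp(-0.042 * 19) = 0.450229
Step 3: f = 0.8 + (8.2 - 0.8) * 0.450229
Step 4: f = 0.8 + 7.4 * 0.450229
Step 5: f = 4.13 cm/hr

4.13


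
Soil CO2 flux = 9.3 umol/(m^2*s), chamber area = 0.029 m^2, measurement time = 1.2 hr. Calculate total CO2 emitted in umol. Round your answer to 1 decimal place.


Step 1: Convert time to seconds: 1.2 hr * 3600 = 4320.0 s
Step 2: Total = flux * area * time_s
Step 3: Total = 9.3 * 0.029 * 4320.0
Step 4: Total = 1165.1 umol

1165.1


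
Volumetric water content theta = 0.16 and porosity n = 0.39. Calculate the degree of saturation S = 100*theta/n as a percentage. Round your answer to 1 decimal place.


Step 1: S = 100 * theta_v / n
Step 2: S = 100 * 0.16 / 0.39
Step 3: S = 41.0%

41.0


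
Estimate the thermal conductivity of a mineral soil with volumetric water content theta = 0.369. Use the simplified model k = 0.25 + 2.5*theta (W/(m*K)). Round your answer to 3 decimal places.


Step 1: k = 0.25 + 2.5 * theta
Step 2: k = 0.25 + 2.5 * 0.369
Step 3: k = 0.25 + 0.923
Step 4: k = 1.173 W/(m*K)

1.173


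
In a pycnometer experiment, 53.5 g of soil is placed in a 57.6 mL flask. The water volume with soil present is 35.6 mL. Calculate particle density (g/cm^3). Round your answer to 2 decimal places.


Step 1: Volume of solids = flask volume - water volume with soil
Step 2: V_solids = 57.6 - 35.6 = 22.0 mL
Step 3: Particle density = mass / V_solids = 53.5 / 22.0 = 2.43 g/cm^3

2.43


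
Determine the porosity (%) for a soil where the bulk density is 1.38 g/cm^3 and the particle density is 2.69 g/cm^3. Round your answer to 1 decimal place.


Step 1: Formula: n = 100 * (1 - BD / PD)
Step 2: n = 100 * (1 - 1.38 / 2.69)
Step 3: n = 100 * (1 - 0.51301)
Step 4: n = 48.7%

48.7


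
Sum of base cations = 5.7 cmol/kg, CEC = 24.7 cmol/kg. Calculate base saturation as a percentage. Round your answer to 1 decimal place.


Step 1: BS = 100 * (sum of bases) / CEC
Step 2: BS = 100 * 5.7 / 24.7
Step 3: BS = 23.1%

23.1


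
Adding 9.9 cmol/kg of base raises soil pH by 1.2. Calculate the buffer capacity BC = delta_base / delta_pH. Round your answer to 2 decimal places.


Step 1: BC = change in base / change in pH
Step 2: BC = 9.9 / 1.2
Step 3: BC = 8.25 cmol/(kg*pH unit)

8.25


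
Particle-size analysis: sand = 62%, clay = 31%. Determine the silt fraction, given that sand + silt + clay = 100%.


Step 1: sand + silt + clay = 100%
Step 2: silt = 100 - sand - clay
Step 3: silt = 100 - 62 - 31
Step 4: silt = 7%

7


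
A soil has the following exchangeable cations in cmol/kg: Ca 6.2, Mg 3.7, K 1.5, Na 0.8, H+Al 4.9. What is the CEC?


Step 1: CEC = Ca + Mg + K + Na + (H+Al)
Step 2: CEC = 6.2 + 3.7 + 1.5 + 0.8 + 4.9
Step 3: CEC = 17.1 cmol/kg

17.1


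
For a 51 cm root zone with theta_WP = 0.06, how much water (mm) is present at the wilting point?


Step 1: Water (mm) = theta_WP * depth * 10
Step 2: Water = 0.06 * 51 * 10
Step 3: Water = 30.6 mm

30.6


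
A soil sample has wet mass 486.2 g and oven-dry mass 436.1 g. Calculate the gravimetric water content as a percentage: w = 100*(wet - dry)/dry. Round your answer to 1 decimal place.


Step 1: Water mass = wet - dry = 486.2 - 436.1 = 50.1 g
Step 2: w = 100 * water mass / dry mass
Step 3: w = 100 * 50.1 / 436.1 = 11.5%

11.5


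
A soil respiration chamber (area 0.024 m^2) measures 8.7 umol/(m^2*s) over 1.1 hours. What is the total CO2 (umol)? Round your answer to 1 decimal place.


Step 1: Convert time to seconds: 1.1 hr * 3600 = 3960.0 s
Step 2: Total = flux * area * time_s
Step 3: Total = 8.7 * 0.024 * 3960.0
Step 4: Total = 826.8 umol

826.8


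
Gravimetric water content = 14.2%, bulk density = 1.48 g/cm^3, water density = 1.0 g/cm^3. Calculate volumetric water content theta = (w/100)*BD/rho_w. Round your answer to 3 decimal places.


Step 1: theta = (w / 100) * BD / rho_w
Step 2: theta = (14.2 / 100) * 1.48 / 1.0
Step 3: theta = 0.142 * 1.48
Step 4: theta = 0.21

0.21


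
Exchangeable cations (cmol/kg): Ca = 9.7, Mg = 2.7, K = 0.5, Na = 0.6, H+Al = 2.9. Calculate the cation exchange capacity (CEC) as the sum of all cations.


Step 1: CEC = Ca + Mg + K + Na + (H+Al)
Step 2: CEC = 9.7 + 2.7 + 0.5 + 0.6 + 2.9
Step 3: CEC = 16.4 cmol/kg

16.4


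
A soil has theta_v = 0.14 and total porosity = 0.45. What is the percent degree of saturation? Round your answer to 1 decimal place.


Step 1: S = 100 * theta_v / n
Step 2: S = 100 * 0.14 / 0.45
Step 3: S = 31.1%

31.1


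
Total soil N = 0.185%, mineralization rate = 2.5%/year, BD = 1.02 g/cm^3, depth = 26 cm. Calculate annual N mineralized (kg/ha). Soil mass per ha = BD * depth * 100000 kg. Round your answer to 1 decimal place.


Step 1: Soil mass per ha = BD * depth * 100000 = 1.02 * 26 * 100000 = 2652000 kg
Step 2: Total N pool = soil mass * N%/100 = 2652000 * 0.185/100 = 4906.2 kg/ha
Step 3: N mineralized = N pool * rate%/100 = 4906.2 * 2.5/100 = 122.7 kg/ha/yr

122.7


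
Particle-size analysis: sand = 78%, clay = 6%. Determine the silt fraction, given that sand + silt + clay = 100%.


Step 1: sand + silt + clay = 100%
Step 2: silt = 100 - sand - clay
Step 3: silt = 100 - 78 - 6
Step 4: silt = 16%

16


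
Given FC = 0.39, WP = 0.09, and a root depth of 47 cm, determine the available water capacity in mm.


Step 1: Available water = (FC - WP) * depth * 10
Step 2: AW = (0.39 - 0.09) * 47 * 10
Step 3: AW = 0.3 * 47 * 10
Step 4: AW = 141.0 mm

141.0


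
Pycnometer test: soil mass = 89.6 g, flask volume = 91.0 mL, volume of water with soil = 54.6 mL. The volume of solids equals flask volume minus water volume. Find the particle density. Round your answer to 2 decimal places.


Step 1: Volume of solids = flask volume - water volume with soil
Step 2: V_solids = 91.0 - 54.6 = 36.4 mL
Step 3: Particle density = mass / V_solids = 89.6 / 36.4 = 2.46 g/cm^3

2.46


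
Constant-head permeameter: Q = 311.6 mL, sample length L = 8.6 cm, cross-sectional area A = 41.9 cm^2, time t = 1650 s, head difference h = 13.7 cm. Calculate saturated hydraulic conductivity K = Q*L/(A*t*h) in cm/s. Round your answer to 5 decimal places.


Step 1: K = Q * L / (A * t * h)
Step 2: Numerator = 311.6 * 8.6 = 2679.76
Step 3: Denominator = 41.9 * 1650 * 13.7 = 947149.5
Step 4: K = 2679.76 / 947149.5 = 0.00283 cm/s

0.00283
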